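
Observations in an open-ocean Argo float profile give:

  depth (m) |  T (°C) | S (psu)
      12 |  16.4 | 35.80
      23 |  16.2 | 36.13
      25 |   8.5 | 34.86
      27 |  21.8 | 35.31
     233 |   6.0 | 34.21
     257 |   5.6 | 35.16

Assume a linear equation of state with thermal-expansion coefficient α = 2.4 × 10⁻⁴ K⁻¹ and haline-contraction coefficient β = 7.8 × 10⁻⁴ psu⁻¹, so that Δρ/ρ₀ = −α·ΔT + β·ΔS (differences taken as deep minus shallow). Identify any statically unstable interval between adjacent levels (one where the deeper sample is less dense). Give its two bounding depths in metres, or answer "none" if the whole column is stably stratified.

25–27 m

Evaluate Δρ/ρ₀ = −αΔT + βΔS across each adjacent pair:
  12–23 m: −αΔT+βΔS = −(2.4 × 10⁻⁴)(-0.2)+(7.8 × 10⁻⁴)(+0.33) = 3.1 × 10⁻⁴ → stable
  23–25 m: −αΔT+βΔS = −(2.4 × 10⁻⁴)(-7.7)+(7.8 × 10⁻⁴)(-1.27) = 8.6 × 10⁻⁴ → stable
  25–27 m: −αΔT+βΔS = −(2.4 × 10⁻⁴)(+13.3)+(7.8 × 10⁻⁴)(+0.45) = -2.8 × 10⁻³ → UNSTABLE
  27–233 m: −αΔT+βΔS = −(2.4 × 10⁻⁴)(-15.8)+(7.8 × 10⁻⁴)(-1.10) = 2.9 × 10⁻³ → stable
  233–257 m: −αΔT+βΔS = −(2.4 × 10⁻⁴)(-0.4)+(7.8 × 10⁻⁴)(+0.95) = 8.4 × 10⁻⁴ → stable
The 25–27 m interval has Δρ < 0: lighter water underlies denser water.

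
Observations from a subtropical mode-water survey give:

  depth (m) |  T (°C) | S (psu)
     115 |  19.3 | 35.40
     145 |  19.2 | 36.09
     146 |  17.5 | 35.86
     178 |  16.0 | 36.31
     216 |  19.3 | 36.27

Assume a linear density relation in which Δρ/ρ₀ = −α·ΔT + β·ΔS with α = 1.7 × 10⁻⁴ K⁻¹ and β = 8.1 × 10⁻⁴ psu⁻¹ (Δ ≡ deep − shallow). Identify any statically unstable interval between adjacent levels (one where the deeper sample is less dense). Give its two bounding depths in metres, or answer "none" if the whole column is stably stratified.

Evaluate Δρ/ρ₀ = −αΔT + βΔS across each adjacent pair:
  115–145 m: −αΔT+βΔS = −(1.7 × 10⁻⁴)(-0.1)+(8.1 × 10⁻⁴)(+0.69) = 5.8 × 10⁻⁴ → stable
  145–146 m: −αΔT+βΔS = −(1.7 × 10⁻⁴)(-1.7)+(8.1 × 10⁻⁴)(-0.23) = 1.0 × 10⁻⁴ → stable
  146–178 m: −αΔT+βΔS = −(1.7 × 10⁻⁴)(-1.5)+(8.1 × 10⁻⁴)(+0.45) = 6.2 × 10⁻⁴ → stable
  178–216 m: −αΔT+βΔS = −(1.7 × 10⁻⁴)(+3.3)+(8.1 × 10⁻⁴)(-0.04) = -5.9 × 10⁻⁴ → UNSTABLE
The 178–216 m interval has Δρ < 0: lighter water underlies denser water.

178–216 m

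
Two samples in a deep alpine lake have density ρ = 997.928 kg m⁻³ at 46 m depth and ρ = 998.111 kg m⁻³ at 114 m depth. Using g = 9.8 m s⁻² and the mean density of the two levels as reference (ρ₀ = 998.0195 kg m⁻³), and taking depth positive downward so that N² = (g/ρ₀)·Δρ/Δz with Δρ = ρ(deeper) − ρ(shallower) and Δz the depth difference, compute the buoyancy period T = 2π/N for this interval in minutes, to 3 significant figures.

20.4 min

Δρ = 998.111 − 997.928 = 0.183 kg m⁻³ over Δz = 114 − 46 = 68 m.
N² = (9.8/998.0195) × (0.183/68) = 2.6426 × 10⁻⁵ s⁻².
N = √(2.6426 × 10⁻⁵) = 5.1406 × 10⁻³ rad s⁻¹, so T = 2π/N = 1.2223 × 10³ s = 20.372 min ≈ 20.4 min.
Since Δρ > 0 the layer is stably stratified.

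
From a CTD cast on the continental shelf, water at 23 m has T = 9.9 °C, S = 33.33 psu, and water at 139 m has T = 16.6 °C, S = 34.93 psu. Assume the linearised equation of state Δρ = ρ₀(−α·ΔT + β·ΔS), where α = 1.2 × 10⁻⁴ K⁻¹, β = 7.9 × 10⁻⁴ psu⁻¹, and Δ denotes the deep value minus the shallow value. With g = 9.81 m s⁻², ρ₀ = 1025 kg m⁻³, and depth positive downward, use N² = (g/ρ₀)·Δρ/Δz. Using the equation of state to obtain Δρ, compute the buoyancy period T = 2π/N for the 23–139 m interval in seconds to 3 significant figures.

1.01 × 10³ s

ΔT = +6.7 K, ΔS = +1.60 psu (deep − shallow).
Δρ/ρ₀ = −αΔT + βΔS = -8.04 × 10⁻⁴ + 1.264 × 10⁻³ = 4.60 × 10⁻⁴, so Δρ ≈ 0.4715 kg m⁻³.
N² = (g/ρ₀)·Δρ/Δz = g·(Δρ/ρ₀)/Δz = 9.81 × 4.60 × 10⁻⁴ / 116 = 3.8902 × 10⁻⁵ s⁻².
N = √(3.8902 × 10⁻⁵) = 6.2371 × 10⁻³ rad s⁻¹ → T = 2π/N = 1.0074 × 10³ s ≈ 1.01 × 10³ s.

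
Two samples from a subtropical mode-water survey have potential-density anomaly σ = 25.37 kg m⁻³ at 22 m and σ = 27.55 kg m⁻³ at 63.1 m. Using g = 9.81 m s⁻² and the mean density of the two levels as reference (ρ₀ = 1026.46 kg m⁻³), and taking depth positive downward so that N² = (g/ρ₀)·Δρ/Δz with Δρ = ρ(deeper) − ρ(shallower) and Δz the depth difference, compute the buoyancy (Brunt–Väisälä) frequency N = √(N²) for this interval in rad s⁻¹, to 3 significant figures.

0.0225 rad s⁻¹

Δρ = 1027.55 − 1025.37 = 2.18 kg m⁻³ over Δz = 63.1 − 22 = 41.1 m.
N² = (9.81/1026.46) × (2.18/41.1) = 5.0692 × 10⁻⁴ s⁻².
N = √(5.0692 × 10⁻⁴) = 0.022515 rad s⁻¹ ≈ 0.0225 rad s⁻¹.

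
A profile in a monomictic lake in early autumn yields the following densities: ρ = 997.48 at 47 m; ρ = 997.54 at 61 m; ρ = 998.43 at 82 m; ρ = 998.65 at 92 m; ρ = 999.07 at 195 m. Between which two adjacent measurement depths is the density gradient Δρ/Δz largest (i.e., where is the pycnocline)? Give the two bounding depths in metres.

61–82 m

Compute the density gradient over each adjacent pair:
  47–61 m: Δρ/Δz = 0.06/14 = 4.3 × 10⁻³ kg m⁻⁴
  61–82 m: Δρ/Δz = 0.89/21 = 0.042 kg m⁻⁴
  82–92 m: Δρ/Δz = 0.22/10 = 0.022 kg m⁻⁴
  92–195 m: Δρ/Δz = 0.42/103 = 4.1 × 10⁻³ kg m⁻⁴
The largest gradient is in the 61–82 m interval — the pycnocline.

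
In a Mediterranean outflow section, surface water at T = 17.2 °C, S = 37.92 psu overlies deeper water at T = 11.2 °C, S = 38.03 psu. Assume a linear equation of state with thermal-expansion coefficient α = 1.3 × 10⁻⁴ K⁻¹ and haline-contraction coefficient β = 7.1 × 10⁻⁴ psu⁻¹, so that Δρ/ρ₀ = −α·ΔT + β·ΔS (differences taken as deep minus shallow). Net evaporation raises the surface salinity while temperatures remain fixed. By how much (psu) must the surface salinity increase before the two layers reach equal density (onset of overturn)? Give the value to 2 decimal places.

Neutral buoyancy requires −α(T_deep − T_surf) + β(S_deep − S_surf′) = 0.
S_surf′ = S_deep − (α/β)·ΔT = 38.03 − (1.3 × 10⁻⁴/7.1 × 10⁻⁴)·(-6.0) = 39.1286 psu.
Increase required: 39.1286 − 37.92 = 1.2086 psu.

1.21 psu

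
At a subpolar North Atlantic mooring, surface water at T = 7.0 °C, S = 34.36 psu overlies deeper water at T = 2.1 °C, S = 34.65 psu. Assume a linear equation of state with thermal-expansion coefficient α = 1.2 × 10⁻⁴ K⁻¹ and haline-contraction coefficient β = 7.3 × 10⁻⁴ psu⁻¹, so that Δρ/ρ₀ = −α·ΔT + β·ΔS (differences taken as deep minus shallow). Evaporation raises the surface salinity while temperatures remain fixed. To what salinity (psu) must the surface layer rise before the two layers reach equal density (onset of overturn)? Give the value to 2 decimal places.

Neutral buoyancy requires −α(T_deep − T_surf) + β(S_deep − S_surf′) = 0.
S_surf′ = S_deep − (α/β)·ΔT = 34.65 − (1.2 × 10⁻⁴/7.3 × 10⁻⁴)·(-4.9) = 35.4555 psu.
Increase required: 35.4555 − 34.36 = 1.0955 psu.

35.46 psu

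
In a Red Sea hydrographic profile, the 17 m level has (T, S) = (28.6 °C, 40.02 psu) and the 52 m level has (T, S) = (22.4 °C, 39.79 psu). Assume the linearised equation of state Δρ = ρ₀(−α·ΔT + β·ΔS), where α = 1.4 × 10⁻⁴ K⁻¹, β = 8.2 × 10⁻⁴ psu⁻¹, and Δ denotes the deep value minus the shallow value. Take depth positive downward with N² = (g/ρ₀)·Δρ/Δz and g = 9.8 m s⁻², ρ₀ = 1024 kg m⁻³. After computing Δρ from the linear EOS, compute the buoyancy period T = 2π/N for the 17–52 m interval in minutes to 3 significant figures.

ΔT = -6.2 K, ΔS = -0.23 psu (deep − shallow).
Δρ/ρ₀ = −αΔT + βΔS = 8.68 × 10⁻⁴ − 1.886 × 10⁻⁴ = 6.794 × 10⁻⁴, so Δρ ≈ 0.6957 kg m⁻³.
N² = (g/ρ₀)·Δρ/Δz = g·(Δρ/ρ₀)/Δz = 9.8 × 6.794 × 10⁻⁴ / 35 = 1.9023 × 10⁻⁴ s⁻².
N = √(1.9023 × 10⁻⁴) = 0.013792 rad s⁻¹ → T = 2π/N = 455.57 s = 7.5928 min ≈ 7.59 min.

7.59 min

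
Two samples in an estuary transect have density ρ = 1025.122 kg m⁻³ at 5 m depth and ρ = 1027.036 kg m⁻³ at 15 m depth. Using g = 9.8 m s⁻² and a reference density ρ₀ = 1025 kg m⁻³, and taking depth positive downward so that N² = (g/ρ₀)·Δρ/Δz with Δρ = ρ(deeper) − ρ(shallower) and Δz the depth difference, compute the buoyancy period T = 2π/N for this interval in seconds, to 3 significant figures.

147 s

Δρ = 1027.036 − 1025.122 = 1.914 kg m⁻³ over Δz = 15 − 5 = 10 m.
N² = (9.8/1025) × (1.914/10) = 1.8300 × 10⁻³ s⁻².
N = √(1.8300 × 10⁻³) = 0.042778 rad s⁻¹, so T = 2π/N = 146.88 s ≈ 147 s.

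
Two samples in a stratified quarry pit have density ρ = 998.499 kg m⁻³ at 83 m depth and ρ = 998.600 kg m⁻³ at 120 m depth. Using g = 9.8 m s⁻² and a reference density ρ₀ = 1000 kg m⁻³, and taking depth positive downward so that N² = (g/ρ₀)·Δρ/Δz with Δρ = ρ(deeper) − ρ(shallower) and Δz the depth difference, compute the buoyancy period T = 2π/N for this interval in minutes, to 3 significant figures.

Δρ = 998.600 − 998.499 = 0.101 kg m⁻³ over Δz = 120 − 83 = 37 m.
N² = (9.8/1000) × (0.101/37) = 2.6751 × 10⁻⁵ s⁻².
N = √(2.6751 × 10⁻⁵) = 5.1721 × 10⁻³ rad s⁻¹, so T = 2π/N = 1.2148 × 10³ s = 20.247 min ≈ 20.2 min.

20.2 min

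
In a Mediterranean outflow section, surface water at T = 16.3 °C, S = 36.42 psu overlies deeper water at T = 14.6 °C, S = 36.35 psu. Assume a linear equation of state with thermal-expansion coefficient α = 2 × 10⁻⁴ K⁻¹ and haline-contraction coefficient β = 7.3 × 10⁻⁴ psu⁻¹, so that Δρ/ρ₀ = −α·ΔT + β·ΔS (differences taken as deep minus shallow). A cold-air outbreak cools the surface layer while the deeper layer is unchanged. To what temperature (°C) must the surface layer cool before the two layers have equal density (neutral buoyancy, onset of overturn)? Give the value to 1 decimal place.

Neutral buoyancy requires Δρ = 0, i.e. −α(T_deep − T_surf′) + β(S_deep − S_surf) = 0.
T_surf′ = T_deep − (β/α)·ΔS = 14.6 − (7.3 × 10⁻⁴/2 × 10⁻⁴)·(-0.07) = 14.855 °C.
Cooling required: 16.3 − (14.855) = 1.445 °C.

14.9 °C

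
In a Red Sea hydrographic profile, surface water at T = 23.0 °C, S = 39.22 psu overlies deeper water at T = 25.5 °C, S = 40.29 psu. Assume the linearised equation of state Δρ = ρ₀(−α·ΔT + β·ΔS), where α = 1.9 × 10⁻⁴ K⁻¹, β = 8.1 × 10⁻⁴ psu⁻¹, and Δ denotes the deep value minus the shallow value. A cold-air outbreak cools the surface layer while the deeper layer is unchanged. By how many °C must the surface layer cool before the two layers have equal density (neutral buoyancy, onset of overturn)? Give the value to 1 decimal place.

Neutral buoyancy requires Δρ = 0, i.e. −α(T_deep − T_surf′) + β(S_deep − S_surf) = 0.
T_surf′ = T_deep − (β/α)·ΔS = 25.5 − (8.1 × 10⁻⁴/1.9 × 10⁻⁴)·(+1.07) = 20.938 °C.
Cooling required: 23.0 − (20.938) = 2.062 °C.

2.1 °C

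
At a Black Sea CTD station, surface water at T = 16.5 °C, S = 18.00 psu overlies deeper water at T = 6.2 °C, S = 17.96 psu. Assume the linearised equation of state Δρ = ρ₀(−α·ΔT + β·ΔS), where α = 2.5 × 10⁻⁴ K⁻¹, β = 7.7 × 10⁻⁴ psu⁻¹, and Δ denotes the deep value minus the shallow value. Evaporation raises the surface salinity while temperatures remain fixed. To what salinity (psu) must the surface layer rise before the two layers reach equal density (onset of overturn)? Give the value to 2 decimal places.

Neutral buoyancy requires −α(T_deep − T_surf) + β(S_deep − S_surf′) = 0.
S_surf′ = S_deep − (α/β)·ΔT = 17.96 − (2.5 × 10⁻⁴/7.7 × 10⁻⁴)·(-10.3) = 21.3042 psu.
Increase required: 21.3042 − 18.00 = 3.3042 psu.

21.30 psu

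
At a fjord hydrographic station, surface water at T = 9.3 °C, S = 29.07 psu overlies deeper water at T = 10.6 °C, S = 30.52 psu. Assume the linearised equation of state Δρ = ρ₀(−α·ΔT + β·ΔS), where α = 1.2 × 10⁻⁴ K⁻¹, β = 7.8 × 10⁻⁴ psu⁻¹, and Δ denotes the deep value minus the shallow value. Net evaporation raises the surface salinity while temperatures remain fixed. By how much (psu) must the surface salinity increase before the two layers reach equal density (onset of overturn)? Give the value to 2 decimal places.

1.25 psu

Neutral buoyancy requires −α(T_deep − T_surf) + β(S_deep − S_surf′) = 0.
S_surf′ = S_deep − (α/β)·ΔT = 30.52 − (1.2 × 10⁻⁴/7.8 × 10⁻⁴)·(+1.3) = 30.3200 psu.
Increase required: 30.3200 − 29.07 = 1.2500 psu.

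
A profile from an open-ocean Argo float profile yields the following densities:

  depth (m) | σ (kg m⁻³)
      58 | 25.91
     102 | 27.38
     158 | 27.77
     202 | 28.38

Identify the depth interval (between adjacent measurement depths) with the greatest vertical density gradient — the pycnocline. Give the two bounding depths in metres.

Compute the density gradient over each adjacent pair:
  58–102 m: Δρ/Δz = 1.47/44 = 0.033 kg m⁻⁴
  102–158 m: Δρ/Δz = 0.39/56 = 7.0 × 10⁻³ kg m⁻⁴
  158–202 m: Δρ/Δz = 0.61/44 = 0.014 kg m⁻⁴
The largest gradient is in the 58–102 m interval — the pycnocline.

58–102 m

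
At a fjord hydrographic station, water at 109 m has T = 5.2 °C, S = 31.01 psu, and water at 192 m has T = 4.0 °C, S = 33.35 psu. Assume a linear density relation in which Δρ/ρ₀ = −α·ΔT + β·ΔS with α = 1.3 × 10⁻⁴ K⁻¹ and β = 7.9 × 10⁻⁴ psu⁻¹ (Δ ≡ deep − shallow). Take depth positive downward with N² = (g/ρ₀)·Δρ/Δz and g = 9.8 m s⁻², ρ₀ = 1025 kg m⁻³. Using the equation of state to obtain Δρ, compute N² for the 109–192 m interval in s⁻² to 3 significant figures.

ΔT = -1.2 K, ΔS = +2.34 psu (deep − shallow).
Δρ/ρ₀ = −αΔT + βΔS = 1.56 × 10⁻⁴ + 1.8486 × 10⁻³ = 2.0046 × 10⁻³, so Δρ ≈ 2.055 kg m⁻³.
N² = (g/ρ₀)·Δρ/Δz = g·(Δρ/ρ₀)/Δz = 9.8 × 2.0046 × 10⁻³ / 83 = 2.3669 × 10⁻⁴ s⁻² ≈ 2.37 × 10⁻⁴ s⁻².

2.37 × 10⁻⁴ s⁻²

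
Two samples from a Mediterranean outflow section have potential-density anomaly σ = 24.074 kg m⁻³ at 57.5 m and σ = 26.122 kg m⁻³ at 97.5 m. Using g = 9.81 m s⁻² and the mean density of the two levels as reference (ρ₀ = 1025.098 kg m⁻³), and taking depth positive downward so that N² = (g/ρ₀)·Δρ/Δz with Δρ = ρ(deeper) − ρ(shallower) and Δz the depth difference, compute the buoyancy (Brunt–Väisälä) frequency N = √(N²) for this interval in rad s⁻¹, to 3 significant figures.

0.0221 rad s⁻¹

Δρ = 1026.122 − 1024.074 = 2.048 kg m⁻³ over Δz = 97.5 − 57.5 = 40 m.
N² = (9.81/1025.098) × (2.048/40) = 4.8997 × 10⁻⁴ s⁻².
N = √(4.8997 × 10⁻⁴) = 0.022135 rad s⁻¹ ≈ 0.0221 rad s⁻¹.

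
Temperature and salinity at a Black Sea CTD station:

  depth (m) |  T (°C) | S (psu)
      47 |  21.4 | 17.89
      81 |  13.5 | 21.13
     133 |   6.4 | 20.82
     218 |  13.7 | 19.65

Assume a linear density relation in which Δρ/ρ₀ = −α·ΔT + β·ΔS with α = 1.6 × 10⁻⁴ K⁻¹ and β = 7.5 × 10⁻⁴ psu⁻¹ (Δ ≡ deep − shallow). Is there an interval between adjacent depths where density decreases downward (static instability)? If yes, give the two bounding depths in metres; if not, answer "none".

Evaluate Δρ/ρ₀ = −αΔT + βΔS across each adjacent pair:
  47–81 m: −αΔT+βΔS = −(1.6 × 10⁻⁴)(-7.9)+(7.5 × 10⁻⁴)(+3.24) = 3.7 × 10⁻³ → stable
  81–133 m: −αΔT+βΔS = −(1.6 × 10⁻⁴)(-7.1)+(7.5 × 10⁻⁴)(-0.31) = 9.0 × 10⁻⁴ → stable
  133–218 m: −αΔT+βΔS = −(1.6 × 10⁻⁴)(+7.3)+(7.5 × 10⁻⁴)(-1.17) = -2.0 × 10⁻³ → UNSTABLE
The 133–218 m interval has Δρ < 0: lighter water underlies denser water.

133–218 m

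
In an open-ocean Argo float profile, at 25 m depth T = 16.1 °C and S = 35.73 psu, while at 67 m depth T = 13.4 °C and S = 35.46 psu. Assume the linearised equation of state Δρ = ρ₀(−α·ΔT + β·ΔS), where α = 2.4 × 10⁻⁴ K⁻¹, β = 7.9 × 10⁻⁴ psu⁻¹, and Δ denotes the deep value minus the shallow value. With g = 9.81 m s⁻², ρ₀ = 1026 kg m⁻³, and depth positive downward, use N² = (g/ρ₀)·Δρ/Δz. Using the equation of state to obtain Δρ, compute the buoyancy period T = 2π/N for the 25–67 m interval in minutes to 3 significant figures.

ΔT = -2.7 K, ΔS = -0.27 psu (deep − shallow).
Δρ/ρ₀ = −αΔT + βΔS = 6.48 × 10⁻⁴ − 2.133 × 10⁻⁴ = 4.347 × 10⁻⁴, so Δρ ≈ 0.4460 kg m⁻³.
N² = (g/ρ₀)·Δρ/Δz = g·(Δρ/ρ₀)/Δz = 9.81 × 4.347 × 10⁻⁴ / 42 = 1.0153 × 10⁻⁴ s⁻².
N = √(1.0153 × 10⁻⁴) = 0.010076 rad s⁻¹ → T = 2π/N = 623.58 s = 10.393 min ≈ 10.4 min.

10.4 min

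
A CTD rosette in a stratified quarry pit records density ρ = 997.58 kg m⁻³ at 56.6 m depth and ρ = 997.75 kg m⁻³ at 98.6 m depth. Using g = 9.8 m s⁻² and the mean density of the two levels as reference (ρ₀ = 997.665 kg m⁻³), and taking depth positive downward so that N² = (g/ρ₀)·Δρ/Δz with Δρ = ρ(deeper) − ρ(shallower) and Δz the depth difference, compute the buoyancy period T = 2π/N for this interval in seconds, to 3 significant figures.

996 s

Δρ = 997.75 − 997.58 = 0.17 kg m⁻³ over Δz = 98.6 − 56.6 = 42 m.
N² = (9.8/997.665) × (0.17/42) = 3.9760 × 10⁻⁵ s⁻².
N = √(3.9760 × 10⁻⁵) = 6.3056 × 10⁻³ rad s⁻¹, so T = 2π/N = 996.45 s ≈ 996 s.
A positive N² confirms static stability across the interval.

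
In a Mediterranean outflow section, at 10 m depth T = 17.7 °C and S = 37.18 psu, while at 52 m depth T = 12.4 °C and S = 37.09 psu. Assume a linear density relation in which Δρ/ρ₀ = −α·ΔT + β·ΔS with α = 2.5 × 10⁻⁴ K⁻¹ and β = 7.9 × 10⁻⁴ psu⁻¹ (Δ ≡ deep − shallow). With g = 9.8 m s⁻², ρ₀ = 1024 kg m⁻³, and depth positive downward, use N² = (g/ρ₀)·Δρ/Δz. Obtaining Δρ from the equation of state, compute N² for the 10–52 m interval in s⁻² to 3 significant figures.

2.93 × 10⁻⁴ s⁻²

ΔT = -5.3 K, ΔS = -0.09 psu (deep − shallow).
Δρ/ρ₀ = −αΔT + βΔS = 1.325 × 10⁻³ − 7.11 × 10⁻⁵ = 1.2539 × 10⁻³, so Δρ ≈ 1.284 kg m⁻³.
N² = (g/ρ₀)·Δρ/Δz = g·(Δρ/ρ₀)/Δz = 9.8 × 1.2539 × 10⁻³ / 42 = 2.9258 × 10⁻⁴ s⁻² ≈ 2.93 × 10⁻⁴ s⁻².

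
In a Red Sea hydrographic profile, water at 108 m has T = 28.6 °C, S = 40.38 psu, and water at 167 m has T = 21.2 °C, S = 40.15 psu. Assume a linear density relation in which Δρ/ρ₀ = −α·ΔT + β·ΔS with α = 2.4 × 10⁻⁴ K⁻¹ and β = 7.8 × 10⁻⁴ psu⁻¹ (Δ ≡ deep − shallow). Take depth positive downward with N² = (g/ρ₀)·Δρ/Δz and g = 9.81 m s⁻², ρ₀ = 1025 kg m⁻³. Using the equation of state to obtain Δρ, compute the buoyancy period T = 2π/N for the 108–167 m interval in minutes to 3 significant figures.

6.43 min

ΔT = -7.4 K, ΔS = -0.23 psu (deep − shallow).
Δρ/ρ₀ = −αΔT + βΔS = 1.776 × 10⁻³ − 1.794 × 10⁻⁴ = 1.5966 × 10⁻³, so Δρ ≈ 1.637 kg m⁻³.
N² = (g/ρ₀)·Δρ/Δz = g·(Δρ/ρ₀)/Δz = 9.81 × 1.5966 × 10⁻³ / 59 = 2.6547 × 10⁻⁴ s⁻².
N = √(2.6547 × 10⁻⁴) = 0.016293 rad s⁻¹ → T = 2π/N = 385.64 s = 6.4273 min ≈ 6.43 min.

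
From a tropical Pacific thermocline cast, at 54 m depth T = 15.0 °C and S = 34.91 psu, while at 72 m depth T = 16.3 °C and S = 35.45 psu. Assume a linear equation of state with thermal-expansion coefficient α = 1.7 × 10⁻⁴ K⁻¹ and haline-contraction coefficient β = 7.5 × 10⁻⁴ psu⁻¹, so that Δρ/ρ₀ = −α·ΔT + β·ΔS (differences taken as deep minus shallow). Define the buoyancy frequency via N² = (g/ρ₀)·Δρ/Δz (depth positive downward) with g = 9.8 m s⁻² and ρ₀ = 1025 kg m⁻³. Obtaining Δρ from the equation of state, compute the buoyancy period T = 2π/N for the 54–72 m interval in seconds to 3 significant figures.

ΔT = +1.3 K, ΔS = +0.54 psu (deep − shallow).
Δρ/ρ₀ = −αΔT + βΔS = -2.21 × 10⁻⁴ + 4.05 × 10⁻⁴ = 1.84 × 10⁻⁴, so Δρ ≈ 0.1886 kg m⁻³.
N² = (g/ρ₀)·Δρ/Δz = g·(Δρ/ρ₀)/Δz = 9.8 × 1.84 × 10⁻⁴ / 18 = 1.0018 × 10⁻⁴ s⁻².
N = √(1.0018 × 10⁻⁴) = 0.010009 rad s⁻¹ → T = 2π/N = 627.75 s ≈ 628 s.

628 s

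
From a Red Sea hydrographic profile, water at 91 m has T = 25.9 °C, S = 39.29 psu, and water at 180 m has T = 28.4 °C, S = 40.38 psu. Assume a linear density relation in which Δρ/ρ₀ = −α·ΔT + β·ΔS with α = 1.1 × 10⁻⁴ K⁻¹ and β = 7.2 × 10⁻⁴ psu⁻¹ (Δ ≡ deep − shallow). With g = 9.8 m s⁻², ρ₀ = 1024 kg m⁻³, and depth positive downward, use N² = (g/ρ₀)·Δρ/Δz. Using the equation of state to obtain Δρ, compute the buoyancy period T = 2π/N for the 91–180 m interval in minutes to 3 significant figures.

ΔT = +2.5 K, ΔS = +1.09 psu (deep − shallow).
Δρ/ρ₀ = −αΔT + βΔS = -2.75 × 10⁻⁴ + 7.848 × 10⁻⁴ = 5.098 × 10⁻⁴, so Δρ ≈ 0.5220 kg m⁻³.
N² = (g/ρ₀)·Δρ/Δz = g·(Δρ/ρ₀)/Δz = 9.8 × 5.098 × 10⁻⁴ / 89 = 5.6135 × 10⁻⁵ s⁻².
N = √(5.6135 × 10⁻⁵) = 7.4923 × 10⁻³ rad s⁻¹ → T = 2π/N = 838.62 s = 13.977 min ≈ 14.0 min.

14.0 min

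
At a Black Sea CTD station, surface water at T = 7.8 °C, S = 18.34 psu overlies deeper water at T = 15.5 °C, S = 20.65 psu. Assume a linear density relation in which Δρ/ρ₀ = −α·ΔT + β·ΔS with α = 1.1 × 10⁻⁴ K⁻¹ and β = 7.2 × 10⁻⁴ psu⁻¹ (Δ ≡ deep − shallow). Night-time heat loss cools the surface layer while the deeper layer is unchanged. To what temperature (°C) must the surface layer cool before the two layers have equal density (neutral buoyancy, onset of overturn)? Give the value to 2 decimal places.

Neutral buoyancy requires Δρ = 0, i.e. −α(T_deep − T_surf′) + β(S_deep − S_surf) = 0.
T_surf′ = T_deep − (β/α)·ΔS = 15.5 − (7.2 × 10⁻⁴/1.1 × 10⁻⁴)·(+2.31) = 0.3800 °C.
Cooling required: 7.8 − (0.3800) = 7.4200 °C.

0.38 °C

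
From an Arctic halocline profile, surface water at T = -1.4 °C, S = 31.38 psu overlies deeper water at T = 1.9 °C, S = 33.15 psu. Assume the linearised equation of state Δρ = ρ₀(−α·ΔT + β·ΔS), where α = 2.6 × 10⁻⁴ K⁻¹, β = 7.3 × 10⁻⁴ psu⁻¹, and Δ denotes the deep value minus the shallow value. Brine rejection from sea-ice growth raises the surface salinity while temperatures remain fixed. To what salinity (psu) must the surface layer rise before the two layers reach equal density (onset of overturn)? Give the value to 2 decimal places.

Neutral buoyancy requires −α(T_deep − T_surf) + β(S_deep − S_surf′) = 0.
S_surf′ = S_deep − (α/β)·ΔT = 33.15 − (2.6 × 10⁻⁴/7.3 × 10⁻⁴)·(+3.3) = 31.9747 psu.
Increase required: 31.9747 − 31.38 = 0.5947 psu.

31.97 psu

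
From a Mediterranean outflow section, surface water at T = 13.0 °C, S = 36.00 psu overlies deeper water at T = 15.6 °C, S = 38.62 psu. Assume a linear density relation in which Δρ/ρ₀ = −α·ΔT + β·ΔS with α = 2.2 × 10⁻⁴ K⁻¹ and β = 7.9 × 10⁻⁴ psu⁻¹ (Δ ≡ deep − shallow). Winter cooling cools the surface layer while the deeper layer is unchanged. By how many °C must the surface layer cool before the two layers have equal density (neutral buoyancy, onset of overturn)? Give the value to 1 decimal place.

6.8 °C

Neutral buoyancy requires Δρ = 0, i.e. −α(T_deep − T_surf′) + β(S_deep − S_surf) = 0.
T_surf′ = T_deep − (β/α)·ΔS = 15.6 − (7.9 × 10⁻⁴/2.2 × 10⁻⁴)·(+2.62) = 6.192 °C.
Cooling required: 13.0 − (6.192) = 6.808 °C.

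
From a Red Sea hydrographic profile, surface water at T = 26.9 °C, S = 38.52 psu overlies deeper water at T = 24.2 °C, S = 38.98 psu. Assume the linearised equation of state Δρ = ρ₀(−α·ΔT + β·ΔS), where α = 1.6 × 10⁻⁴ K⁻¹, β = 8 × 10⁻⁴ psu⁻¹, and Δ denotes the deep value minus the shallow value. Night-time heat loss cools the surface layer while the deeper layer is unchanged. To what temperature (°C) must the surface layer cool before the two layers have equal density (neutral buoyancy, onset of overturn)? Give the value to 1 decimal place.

Neutral buoyancy requires Δρ = 0, i.e. −α(T_deep − T_surf′) + β(S_deep − S_surf) = 0.
T_surf′ = T_deep − (β/α)·ΔS = 24.2 − (8 × 10⁻⁴/1.6 × 10⁻⁴)·(+0.46) = 21.900 °C.
Cooling required: 26.9 − (21.900) = 5.000 °C.

21.9 °C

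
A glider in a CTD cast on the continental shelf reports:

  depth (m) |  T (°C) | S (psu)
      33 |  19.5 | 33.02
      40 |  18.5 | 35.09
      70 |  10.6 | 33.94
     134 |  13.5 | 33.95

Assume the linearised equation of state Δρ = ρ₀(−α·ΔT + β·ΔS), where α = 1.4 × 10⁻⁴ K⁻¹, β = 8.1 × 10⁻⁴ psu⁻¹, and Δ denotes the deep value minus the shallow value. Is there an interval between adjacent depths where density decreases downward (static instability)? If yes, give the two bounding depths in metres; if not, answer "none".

70–134 m

Evaluate Δρ/ρ₀ = −αΔT + βΔS across each adjacent pair:
  33–40 m: −αΔT+βΔS = −(1.4 × 10⁻⁴)(-1.0)+(8.1 × 10⁻⁴)(+2.07) = 1.8 × 10⁻³ → stable
  40–70 m: −αΔT+βΔS = −(1.4 × 10⁻⁴)(-7.9)+(8.1 × 10⁻⁴)(-1.15) = 1.7 × 10⁻⁴ → stable
  70–134 m: −αΔT+βΔS = −(1.4 × 10⁻⁴)(+2.9)+(8.1 × 10⁻⁴)(+0.01) = -4.0 × 10⁻⁴ → UNSTABLE
The 70–134 m interval has Δρ < 0: lighter water underlies denser water.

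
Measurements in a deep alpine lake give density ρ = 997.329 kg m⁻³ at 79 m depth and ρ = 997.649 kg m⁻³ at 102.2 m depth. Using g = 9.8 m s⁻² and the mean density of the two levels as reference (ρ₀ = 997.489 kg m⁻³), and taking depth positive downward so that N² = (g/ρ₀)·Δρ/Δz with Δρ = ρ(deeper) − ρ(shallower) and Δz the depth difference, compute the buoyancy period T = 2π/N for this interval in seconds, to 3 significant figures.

Δρ = 997.649 − 997.329 = 0.320 kg m⁻³ over Δz = 102.2 − 79 = 23.2 m.
N² = (9.8/997.489) × (0.320/23.2) = 1.3551 × 10⁻⁴ s⁻².
N = √(1.3551 × 10⁻⁴) = 0.011641 rad s⁻¹, so T = 2π/N = 539.75 s ≈ 540 s.
N² > 0, so the interval is statically stable.

540 s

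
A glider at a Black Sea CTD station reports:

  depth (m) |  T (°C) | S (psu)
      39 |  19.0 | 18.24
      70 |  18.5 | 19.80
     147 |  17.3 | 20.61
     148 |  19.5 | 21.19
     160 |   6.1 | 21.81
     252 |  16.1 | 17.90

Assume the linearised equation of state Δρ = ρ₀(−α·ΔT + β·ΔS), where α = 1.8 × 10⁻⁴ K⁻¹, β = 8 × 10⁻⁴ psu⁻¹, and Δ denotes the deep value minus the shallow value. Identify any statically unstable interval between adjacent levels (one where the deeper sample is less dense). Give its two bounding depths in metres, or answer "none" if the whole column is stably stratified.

160–252 m

Evaluate Δρ/ρ₀ = −αΔT + βΔS across each adjacent pair:
  39–70 m: −αΔT+βΔS = −(1.8 × 10⁻⁴)(-0.5)+(8 × 10⁻⁴)(+1.56) = 1.3 × 10⁻³ → stable
  70–147 m: −αΔT+βΔS = −(1.8 × 10⁻⁴)(-1.2)+(8 × 10⁻⁴)(+0.81) = 8.6 × 10⁻⁴ → stable
  147–148 m: −αΔT+βΔS = −(1.8 × 10⁻⁴)(+2.2)+(8 × 10⁻⁴)(+0.58) = 6.8 × 10⁻⁵ → stable
  148–160 m: −αΔT+βΔS = −(1.8 × 10⁻⁴)(-13.4)+(8 × 10⁻⁴)(+0.62) = 2.9 × 10⁻³ → stable
  160–252 m: −αΔT+βΔS = −(1.8 × 10⁻⁴)(+10.0)+(8 × 10⁻⁴)(-3.91) = -4.9 × 10⁻³ → UNSTABLE
The 160–252 m interval has Δρ < 0: lighter water underlies denser water.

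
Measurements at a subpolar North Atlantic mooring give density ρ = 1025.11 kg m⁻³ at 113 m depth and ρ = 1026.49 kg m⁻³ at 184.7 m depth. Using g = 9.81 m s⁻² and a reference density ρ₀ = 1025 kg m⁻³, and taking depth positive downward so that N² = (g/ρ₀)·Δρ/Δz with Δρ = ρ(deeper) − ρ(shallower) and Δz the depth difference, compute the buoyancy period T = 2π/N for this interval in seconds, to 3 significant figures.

Δρ = 1026.49 − 1025.11 = 1.38 kg m⁻³ over Δz = 184.7 − 113 = 71.7 m.
N² = (9.81/1025) × (1.38/71.7) = 1.8421 × 10⁻⁴ s⁻².
N = √(1.8421 × 10⁻⁴) = 0.013572 rad s⁻¹, so T = 2π/N = 462.95 s ≈ 463 s.

463 s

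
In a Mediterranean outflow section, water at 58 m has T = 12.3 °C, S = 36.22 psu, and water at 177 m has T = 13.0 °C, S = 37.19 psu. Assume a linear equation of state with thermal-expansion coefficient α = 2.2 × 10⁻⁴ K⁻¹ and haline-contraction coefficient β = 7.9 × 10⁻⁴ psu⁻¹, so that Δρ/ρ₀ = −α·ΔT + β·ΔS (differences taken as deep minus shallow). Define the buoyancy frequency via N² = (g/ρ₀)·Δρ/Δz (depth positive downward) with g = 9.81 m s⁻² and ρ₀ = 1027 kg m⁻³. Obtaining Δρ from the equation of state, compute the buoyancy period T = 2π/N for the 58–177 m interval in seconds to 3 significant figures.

ΔT = +0.7 K, ΔS = +0.97 psu (deep − shallow).
Δρ/ρ₀ = −αΔT + βΔS = -1.54 × 10⁻⁴ + 7.663 × 10⁻⁴ = 6.123 × 10⁻⁴, so Δρ ≈ 0.6288 kg m⁻³.
N² = (g/ρ₀)·Δρ/Δz = g·(Δρ/ρ₀)/Δz = 9.81 × 6.123 × 10⁻⁴ / 119 = 5.0476 × 10⁻⁵ s⁻².
N = √(5.0476 × 10⁻⁵) = 7.1046 × 10⁻³ rad s⁻¹ → T = 2π/N = 884.38 s ≈ 884 s.

884 s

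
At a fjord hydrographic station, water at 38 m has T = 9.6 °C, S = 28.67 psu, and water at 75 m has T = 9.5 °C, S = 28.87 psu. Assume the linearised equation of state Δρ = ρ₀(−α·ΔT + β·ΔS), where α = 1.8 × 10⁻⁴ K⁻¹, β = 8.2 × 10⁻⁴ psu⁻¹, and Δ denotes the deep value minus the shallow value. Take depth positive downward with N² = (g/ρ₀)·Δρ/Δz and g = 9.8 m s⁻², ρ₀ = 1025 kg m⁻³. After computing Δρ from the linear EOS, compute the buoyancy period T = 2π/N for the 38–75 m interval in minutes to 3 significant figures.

ΔT = -0.1 K, ΔS = +0.20 psu (deep − shallow).
Δρ/ρ₀ = −αΔT + βΔS = 1.80 × 10⁻⁵ + 1.64 × 10⁻⁴ = 1.82 × 10⁻⁴, so Δρ ≈ 0.1865 kg m⁻³.
N² = (g/ρ₀)·Δρ/Δz = g·(Δρ/ρ₀)/Δz = 9.8 × 1.82 × 10⁻⁴ / 37 = 4.8205 × 10⁻⁵ s⁻².
N = √(4.8205 × 10⁻⁵) = 6.9430 × 10⁻³ rad s⁻¹ → T = 2π/N = 904.97 s = 15.083 min ≈ 15.1 min.

15.1 min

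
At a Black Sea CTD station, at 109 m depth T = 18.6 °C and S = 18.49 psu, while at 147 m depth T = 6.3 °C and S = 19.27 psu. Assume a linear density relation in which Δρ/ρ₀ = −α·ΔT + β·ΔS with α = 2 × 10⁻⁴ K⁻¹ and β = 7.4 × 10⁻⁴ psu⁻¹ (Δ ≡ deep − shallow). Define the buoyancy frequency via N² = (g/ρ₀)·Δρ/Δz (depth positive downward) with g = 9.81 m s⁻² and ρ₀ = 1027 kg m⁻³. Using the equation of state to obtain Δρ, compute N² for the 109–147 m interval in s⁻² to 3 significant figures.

7.84 × 10⁻⁴ s⁻²

ΔT = -12.3 K, ΔS = +0.78 psu (deep − shallow).
Δρ/ρ₀ = −αΔT + βΔS = 2.46 × 10⁻³ + 5.772 × 10⁻⁴ = 3.0372 × 10⁻³, so Δρ ≈ 3.119 kg m⁻³.
N² = (g/ρ₀)·Δρ/Δz = g·(Δρ/ρ₀)/Δz = 9.81 × 3.0372 × 10⁻³ / 38 = 7.8408 × 10⁻⁴ s⁻² ≈ 7.84 × 10⁻⁴ s⁻².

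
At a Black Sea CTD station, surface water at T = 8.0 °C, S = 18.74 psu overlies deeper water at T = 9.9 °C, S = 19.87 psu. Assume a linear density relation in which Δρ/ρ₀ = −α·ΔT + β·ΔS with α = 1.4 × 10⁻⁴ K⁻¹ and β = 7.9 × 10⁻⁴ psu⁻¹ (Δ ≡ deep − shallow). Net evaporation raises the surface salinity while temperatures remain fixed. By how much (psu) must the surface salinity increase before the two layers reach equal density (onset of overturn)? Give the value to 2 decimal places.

Neutral buoyancy requires −α(T_deep − T_surf) + β(S_deep − S_surf′) = 0.
S_surf′ = S_deep − (α/β)·ΔT = 19.87 − (1.4 × 10⁻⁴/7.9 × 10⁻⁴)·(+1.9) = 19.5333 psu.
Increase required: 19.5333 − 18.74 = 0.7933 psu.

0.79 psu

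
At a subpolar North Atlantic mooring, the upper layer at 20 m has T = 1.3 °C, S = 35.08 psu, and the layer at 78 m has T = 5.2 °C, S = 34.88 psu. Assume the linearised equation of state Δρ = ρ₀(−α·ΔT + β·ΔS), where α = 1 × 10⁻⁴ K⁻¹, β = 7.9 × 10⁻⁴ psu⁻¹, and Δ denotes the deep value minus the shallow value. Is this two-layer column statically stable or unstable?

unstable

ΔT = 5.2 − 1.3 = +3.9 K and ΔS = 34.88 − 35.08 = -0.20 psu (deep − shallow).
−αΔT = -3.90 × 10⁻⁴; βΔS = -1.58 × 10⁻⁴; sum Δρ/ρ₀ = -5.48 × 10⁻⁴.
Δρ/ρ₀ < 0, so Δρ < 0: deeper water is lighter → statically unstable; the column would overturn.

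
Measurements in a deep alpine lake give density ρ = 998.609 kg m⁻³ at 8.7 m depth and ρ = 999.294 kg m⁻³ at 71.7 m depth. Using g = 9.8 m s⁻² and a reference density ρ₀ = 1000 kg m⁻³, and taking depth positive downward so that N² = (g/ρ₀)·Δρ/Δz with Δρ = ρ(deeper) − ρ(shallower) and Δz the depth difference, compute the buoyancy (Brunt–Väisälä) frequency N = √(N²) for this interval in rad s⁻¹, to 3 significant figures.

Δρ = 999.294 − 998.609 = 0.685 kg m⁻³ over Δz = 71.7 − 8.7 = 63 m.
N² = (9.8/1000) × (0.685/63) = 1.0656 × 10⁻⁴ s⁻².
N = √(1.0656 × 10⁻⁴) = 0.010323 rad s⁻¹ ≈ 0.0103 rad s⁻¹.
A positive N² confirms static stability across the interval.

0.0103 rad s⁻¹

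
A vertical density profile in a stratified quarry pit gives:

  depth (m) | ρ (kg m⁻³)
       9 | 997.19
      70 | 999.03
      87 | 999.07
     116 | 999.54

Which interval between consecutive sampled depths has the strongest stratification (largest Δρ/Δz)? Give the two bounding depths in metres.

9–70 m

Compute the density gradient over each adjacent pair:
  9–70 m: Δρ/Δz = 1.84/61 = 0.030 kg m⁻⁴
  70–87 m: Δρ/Δz = 0.04/17 = 2.4 × 10⁻³ kg m⁻⁴
  87–116 m: Δρ/Δz = 0.47/29 = 0.016 kg m⁻⁴
The largest gradient is in the 9–70 m interval — the pycnocline.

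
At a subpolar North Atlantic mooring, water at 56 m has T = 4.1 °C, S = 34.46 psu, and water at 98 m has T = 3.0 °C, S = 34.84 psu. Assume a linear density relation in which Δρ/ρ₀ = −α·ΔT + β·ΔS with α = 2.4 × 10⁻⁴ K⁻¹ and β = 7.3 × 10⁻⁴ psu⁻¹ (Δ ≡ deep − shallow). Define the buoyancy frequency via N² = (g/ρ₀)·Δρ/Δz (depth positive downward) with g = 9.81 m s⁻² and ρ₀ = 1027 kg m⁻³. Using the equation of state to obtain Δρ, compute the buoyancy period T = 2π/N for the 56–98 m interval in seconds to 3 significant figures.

ΔT = -1.1 K, ΔS = +0.38 psu (deep − shallow).
Δρ/ρ₀ = −αΔT + βΔS = 2.64 × 10⁻⁴ + 2.774 × 10⁻⁴ = 5.414 × 10⁻⁴, so Δρ ≈ 0.5560 kg m⁻³.
N² = (g/ρ₀)·Δρ/Δz = g·(Δρ/ρ₀)/Δz = 9.81 × 5.414 × 10⁻⁴ / 42 = 1.2646 × 10⁻⁴ s⁻².
N = √(1.2646 × 10⁻⁴) = 0.011245 rad s⁻¹ → T = 2π/N = 558.75 s ≈ 559 s.

559 s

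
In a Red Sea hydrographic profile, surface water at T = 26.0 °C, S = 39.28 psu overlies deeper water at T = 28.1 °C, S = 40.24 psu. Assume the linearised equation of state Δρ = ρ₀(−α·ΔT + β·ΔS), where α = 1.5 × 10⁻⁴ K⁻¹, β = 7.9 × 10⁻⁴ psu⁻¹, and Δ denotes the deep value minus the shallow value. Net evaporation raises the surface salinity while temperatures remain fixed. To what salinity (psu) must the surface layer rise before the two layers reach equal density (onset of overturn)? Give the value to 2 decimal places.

39.84 psu

Neutral buoyancy requires −α(T_deep − T_surf) + β(S_deep − S_surf′) = 0.
S_surf′ = S_deep − (α/β)·ΔT = 40.24 − (1.5 × 10⁻⁴/7.9 × 10⁻⁴)·(+2.1) = 39.8413 psu.
Increase required: 39.8413 − 39.28 = 0.5613 psu.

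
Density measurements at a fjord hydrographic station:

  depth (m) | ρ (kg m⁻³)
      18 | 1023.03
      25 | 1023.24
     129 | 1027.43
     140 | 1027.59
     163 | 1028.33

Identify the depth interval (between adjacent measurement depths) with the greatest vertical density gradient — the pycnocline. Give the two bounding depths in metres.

25–129 m

Compute the density gradient over each adjacent pair:
  18–25 m: Δρ/Δz = 0.21/7 = 0.030 kg m⁻⁴
  25–129 m: Δρ/Δz = 4.19/104 = 0.040 kg m⁻⁴
  129–140 m: Δρ/Δz = 0.16/11 = 0.015 kg m⁻⁴
  140–163 m: Δρ/Δz = 0.74/23 = 0.032 kg m⁻⁴
The largest gradient is in the 25–129 m interval — the pycnocline.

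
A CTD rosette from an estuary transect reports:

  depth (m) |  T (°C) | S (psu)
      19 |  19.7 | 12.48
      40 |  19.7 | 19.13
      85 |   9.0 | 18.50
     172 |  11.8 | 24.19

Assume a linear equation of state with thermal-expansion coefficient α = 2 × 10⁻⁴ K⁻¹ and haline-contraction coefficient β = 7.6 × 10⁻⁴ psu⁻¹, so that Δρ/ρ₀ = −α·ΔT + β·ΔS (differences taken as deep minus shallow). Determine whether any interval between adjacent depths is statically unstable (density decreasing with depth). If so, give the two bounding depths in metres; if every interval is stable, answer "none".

Evaluate Δρ/ρ₀ = −αΔT + βΔS across each adjacent pair:
  19–40 m: −αΔT+βΔS = −(2 × 10⁻⁴)(+0.0)+(7.6 × 10⁻⁴)(+6.65) = 5.1 × 10⁻³ → stable
  40–85 m: −αΔT+βΔS = −(2 × 10⁻⁴)(-10.7)+(7.6 × 10⁻⁴)(-0.63) = 1.7 × 10⁻³ → stable
  85–172 m: −αΔT+βΔS = −(2 × 10⁻⁴)(+2.8)+(7.6 × 10⁻⁴)(+5.69) = 3.8 × 10⁻³ → stable
Every interval has Δρ > 0: the column is stably stratified throughout.

none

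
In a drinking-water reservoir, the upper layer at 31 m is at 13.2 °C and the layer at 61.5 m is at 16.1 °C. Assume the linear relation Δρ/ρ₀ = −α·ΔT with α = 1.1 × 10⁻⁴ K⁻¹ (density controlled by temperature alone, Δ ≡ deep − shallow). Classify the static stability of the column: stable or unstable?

unstable

ΔT = 16.1 − 13.2 = +2.9 K, so Δρ/ρ₀ = −αΔT = -3.19 × 10⁻⁴.
Δρ/ρ₀ < 0, so Δρ < 0: deeper water is lighter → statically unstable; the column would overturn.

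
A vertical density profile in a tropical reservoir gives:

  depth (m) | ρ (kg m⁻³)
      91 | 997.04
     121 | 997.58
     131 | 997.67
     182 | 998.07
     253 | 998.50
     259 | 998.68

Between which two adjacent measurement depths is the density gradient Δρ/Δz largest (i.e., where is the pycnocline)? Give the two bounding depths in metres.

Compute the density gradient over each adjacent pair:
  91–121 m: Δρ/Δz = 0.54/30 = 0.018 kg m⁻⁴
  121–131 m: Δρ/Δz = 0.09/10 = 9.0 × 10⁻³ kg m⁻⁴
  131–182 m: Δρ/Δz = 0.40/51 = 7.8 × 10⁻³ kg m⁻⁴
  182–253 m: Δρ/Δz = 0.43/71 = 6.1 × 10⁻³ kg m⁻⁴
  253–259 m: Δρ/Δz = 0.18/6 = 0.030 kg m⁻⁴
The largest gradient is in the 253–259 m interval — the pycnocline.

253–259 m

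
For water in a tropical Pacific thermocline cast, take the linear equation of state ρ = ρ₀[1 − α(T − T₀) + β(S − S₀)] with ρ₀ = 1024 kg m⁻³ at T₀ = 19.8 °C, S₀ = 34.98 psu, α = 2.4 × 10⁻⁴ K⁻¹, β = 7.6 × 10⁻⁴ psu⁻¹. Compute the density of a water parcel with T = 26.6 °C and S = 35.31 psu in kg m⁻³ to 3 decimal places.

T − T₀ = +6.8 K, S − S₀ = +0.33 psu.
Bracket = 1 − α·(+6.8) + β·(+0.33) = 1 + (-1.3812 × 10⁻³) = 0.9986188.
ρ = 1024 × 0.9986188 = 1022.586 kg m⁻³.

1022.586 kg m⁻³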